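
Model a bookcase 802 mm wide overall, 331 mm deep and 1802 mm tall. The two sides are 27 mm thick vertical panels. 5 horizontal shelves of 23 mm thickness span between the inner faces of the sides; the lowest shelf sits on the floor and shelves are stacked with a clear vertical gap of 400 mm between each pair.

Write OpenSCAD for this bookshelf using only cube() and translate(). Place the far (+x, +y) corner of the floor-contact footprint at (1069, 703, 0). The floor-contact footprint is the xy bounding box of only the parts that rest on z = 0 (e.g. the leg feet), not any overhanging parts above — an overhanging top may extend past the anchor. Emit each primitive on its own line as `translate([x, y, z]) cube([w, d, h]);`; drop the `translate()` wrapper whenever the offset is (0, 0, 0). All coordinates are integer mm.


translate([267, 372, 0]) cube([27, 331, 1802]);
translate([1042, 372, 0]) cube([27, 331, 1802]);
translate([294, 372, 0]) cube([748, 331, 23]);
translate([294, 372, 423]) cube([748, 331, 23]);
translate([294, 372, 846]) cube([748, 331, 23]);
translate([294, 372, 1269]) cube([748, 331, 23]);
translate([294, 372, 1692]) cube([748, 331, 23]);


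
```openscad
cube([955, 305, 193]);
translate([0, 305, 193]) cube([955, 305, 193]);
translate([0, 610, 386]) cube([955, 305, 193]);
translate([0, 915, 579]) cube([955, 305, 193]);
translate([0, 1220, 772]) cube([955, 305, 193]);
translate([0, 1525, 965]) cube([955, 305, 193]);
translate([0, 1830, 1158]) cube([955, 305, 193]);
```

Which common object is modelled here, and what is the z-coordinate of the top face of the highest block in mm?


A staircase. The total rise is 1351 mm.

7 identical blocks, each offset up and back from the previous — a staircase. Each step is 193 mm tall and there are 7 of them, so the total rise is 7 × 193 = 1351 mm.


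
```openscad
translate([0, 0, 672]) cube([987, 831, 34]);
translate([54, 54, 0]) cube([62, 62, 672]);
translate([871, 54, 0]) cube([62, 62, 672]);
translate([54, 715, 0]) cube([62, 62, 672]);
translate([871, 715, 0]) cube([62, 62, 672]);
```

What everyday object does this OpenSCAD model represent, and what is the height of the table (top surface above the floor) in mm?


A table. The table height is 706 mm.

A 987×831×34 slab sits at z = 672 on four 62 mm square posts — a table. The top surface is at 672 + 34 = 706 mm.


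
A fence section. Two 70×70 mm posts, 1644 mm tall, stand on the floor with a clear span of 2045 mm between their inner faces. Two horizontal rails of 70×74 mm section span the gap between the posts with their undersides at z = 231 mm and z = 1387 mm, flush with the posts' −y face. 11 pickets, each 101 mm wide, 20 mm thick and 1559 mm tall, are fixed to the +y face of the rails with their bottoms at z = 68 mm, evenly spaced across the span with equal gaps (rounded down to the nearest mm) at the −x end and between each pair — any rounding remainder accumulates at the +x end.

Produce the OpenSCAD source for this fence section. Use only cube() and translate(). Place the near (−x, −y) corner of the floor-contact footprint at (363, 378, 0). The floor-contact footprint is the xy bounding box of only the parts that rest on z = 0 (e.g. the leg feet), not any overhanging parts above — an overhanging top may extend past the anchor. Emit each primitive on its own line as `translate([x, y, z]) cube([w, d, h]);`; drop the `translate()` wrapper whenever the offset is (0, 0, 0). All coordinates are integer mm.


translate([363, 378, 0]) cube([70, 70, 1644]);
translate([2478, 378, 0]) cube([70, 70, 1644]);
translate([433, 378, 231]) cube([2045, 70, 74]);
translate([433, 378, 1387]) cube([2045, 70, 74]);
translate([510, 448, 68]) cube([101, 20, 1559]);
translate([688, 448, 68]) cube([101, 20, 1559]);
translate([866, 448, 68]) cube([101, 20, 1559]);
translate([1044, 448, 68]) cube([101, 20, 1559]);
translate([1222, 448, 68]) cube([101, 20, 1559]);
translate([1400, 448, 68]) cube([101, 20, 1559]);
translate([1578, 448, 68]) cube([101, 20, 1559]);
translate([1756, 448, 68]) cube([101, 20, 1559]);
translate([1934, 448, 68]) cube([101, 20, 1559]);
translate([2112, 448, 68]) cube([101, 20, 1559]);
translate([2290, 448, 68]) cube([101, 20, 1559]);


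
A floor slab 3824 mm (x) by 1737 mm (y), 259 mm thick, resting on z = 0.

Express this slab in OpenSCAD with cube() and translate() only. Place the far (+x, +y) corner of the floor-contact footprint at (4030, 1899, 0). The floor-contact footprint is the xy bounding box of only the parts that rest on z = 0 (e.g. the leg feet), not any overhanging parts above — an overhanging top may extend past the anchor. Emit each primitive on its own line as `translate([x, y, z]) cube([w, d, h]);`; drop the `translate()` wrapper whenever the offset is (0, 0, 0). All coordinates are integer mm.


translate([206, 162, 0]) cube([3824, 1737, 259]);


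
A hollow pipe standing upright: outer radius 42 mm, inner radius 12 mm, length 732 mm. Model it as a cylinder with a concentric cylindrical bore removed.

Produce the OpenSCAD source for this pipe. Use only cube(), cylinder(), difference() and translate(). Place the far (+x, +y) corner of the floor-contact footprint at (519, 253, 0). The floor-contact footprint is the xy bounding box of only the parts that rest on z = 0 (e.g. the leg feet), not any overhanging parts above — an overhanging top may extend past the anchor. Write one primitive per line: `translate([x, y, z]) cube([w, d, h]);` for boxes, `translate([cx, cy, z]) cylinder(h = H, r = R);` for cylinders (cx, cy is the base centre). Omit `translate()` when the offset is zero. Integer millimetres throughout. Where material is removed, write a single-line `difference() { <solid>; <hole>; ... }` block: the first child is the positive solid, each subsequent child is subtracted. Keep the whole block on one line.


difference() { translate([477, 211, 0]) cylinder(h = 732, r = 42); translate([477, 211, 0]) cylinder(h = 732, r = 12); }


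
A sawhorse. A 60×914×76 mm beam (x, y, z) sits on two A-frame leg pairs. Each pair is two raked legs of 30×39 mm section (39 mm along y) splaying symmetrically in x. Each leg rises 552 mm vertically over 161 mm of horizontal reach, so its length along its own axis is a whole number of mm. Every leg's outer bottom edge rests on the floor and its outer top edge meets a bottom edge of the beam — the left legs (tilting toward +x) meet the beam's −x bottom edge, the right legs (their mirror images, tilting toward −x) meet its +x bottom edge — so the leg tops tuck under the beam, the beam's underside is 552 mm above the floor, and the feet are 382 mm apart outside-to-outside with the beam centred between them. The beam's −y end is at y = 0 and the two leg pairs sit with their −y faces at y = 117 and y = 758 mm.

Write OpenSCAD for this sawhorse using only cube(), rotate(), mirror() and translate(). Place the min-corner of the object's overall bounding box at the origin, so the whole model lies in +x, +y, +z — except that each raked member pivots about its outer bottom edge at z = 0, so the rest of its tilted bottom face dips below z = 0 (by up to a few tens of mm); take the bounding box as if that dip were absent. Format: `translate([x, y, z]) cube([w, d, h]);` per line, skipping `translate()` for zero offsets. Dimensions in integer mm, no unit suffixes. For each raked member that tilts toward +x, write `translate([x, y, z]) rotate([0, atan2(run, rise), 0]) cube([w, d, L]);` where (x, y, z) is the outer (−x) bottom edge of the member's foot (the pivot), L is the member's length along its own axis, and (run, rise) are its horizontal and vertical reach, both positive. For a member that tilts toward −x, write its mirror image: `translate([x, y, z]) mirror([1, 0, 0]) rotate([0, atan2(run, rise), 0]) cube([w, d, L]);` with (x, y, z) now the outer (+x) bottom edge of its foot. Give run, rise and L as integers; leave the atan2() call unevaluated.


// leg length = √(161² + 552²) = 575
// right-leg outer foot x = 2·161 + 60 = 382
// beam min-corner = (161, 0, 552)
translate([161, 0, 552]) cube([60, 914, 76]);
translate([0, 117, 0]) rotate([0, atan2(161, 552), 0]) cube([30, 39, 575]);
translate([382, 117, 0]) mirror([1, 0, 0]) rotate([0, atan2(161, 552), 0]) cube([30, 39, 575]);
translate([0, 758, 0]) rotate([0, atan2(161, 552), 0]) cube([30, 39, 575]);
translate([382, 758, 0]) mirror([1, 0, 0]) rotate([0, atan2(161, 552), 0]) cube([30, 39, 575]);


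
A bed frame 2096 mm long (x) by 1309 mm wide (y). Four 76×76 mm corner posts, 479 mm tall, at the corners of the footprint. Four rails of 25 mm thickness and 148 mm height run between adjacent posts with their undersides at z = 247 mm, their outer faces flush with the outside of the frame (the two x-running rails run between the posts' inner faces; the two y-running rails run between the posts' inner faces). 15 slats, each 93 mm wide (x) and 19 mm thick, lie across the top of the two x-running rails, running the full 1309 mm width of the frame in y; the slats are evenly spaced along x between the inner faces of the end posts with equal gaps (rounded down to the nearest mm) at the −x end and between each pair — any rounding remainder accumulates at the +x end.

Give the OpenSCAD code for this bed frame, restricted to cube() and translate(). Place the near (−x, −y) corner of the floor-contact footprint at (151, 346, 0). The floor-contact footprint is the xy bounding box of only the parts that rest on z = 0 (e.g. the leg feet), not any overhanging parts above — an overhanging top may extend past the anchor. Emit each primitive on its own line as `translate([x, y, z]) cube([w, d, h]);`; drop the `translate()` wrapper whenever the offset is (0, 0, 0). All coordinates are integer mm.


translate([151, 346, 0]) cube([76, 76, 479]);
translate([151, 1579, 0]) cube([76, 76, 479]);
translate([2171, 346, 0]) cube([76, 76, 479]);
translate([2171, 1579, 0]) cube([76, 76, 479]);
translate([227, 346, 247]) cube([1944, 25, 148]);
translate([227, 1630, 247]) cube([1944, 25, 148]);
translate([151, 422, 247]) cube([25, 1157, 148]);
translate([2222, 422, 247]) cube([25, 1157, 148]);
translate([261, 346, 395]) cube([93, 1309, 19]);
translate([388, 346, 395]) cube([93, 1309, 19]);
translate([515, 346, 395]) cube([93, 1309, 19]);
translate([642, 346, 395]) cube([93, 1309, 19]);
translate([769, 346, 395]) cube([93, 1309, 19]);
translate([896, 346, 395]) cube([93, 1309, 19]);
translate([1023, 346, 395]) cube([93, 1309, 19]);
translate([1150, 346, 395]) cube([93, 1309, 19]);
translate([1277, 346, 395]) cube([93, 1309, 19]);
translate([1404, 346, 395]) cube([93, 1309, 19]);
translate([1531, 346, 395]) cube([93, 1309, 19]);
translate([1658, 346, 395]) cube([93, 1309, 19]);
translate([1785, 346, 395]) cube([93, 1309, 19]);
translate([1912, 346, 395]) cube([93, 1309, 19]);
translate([2039, 346, 395]) cube([93, 1309, 19]);


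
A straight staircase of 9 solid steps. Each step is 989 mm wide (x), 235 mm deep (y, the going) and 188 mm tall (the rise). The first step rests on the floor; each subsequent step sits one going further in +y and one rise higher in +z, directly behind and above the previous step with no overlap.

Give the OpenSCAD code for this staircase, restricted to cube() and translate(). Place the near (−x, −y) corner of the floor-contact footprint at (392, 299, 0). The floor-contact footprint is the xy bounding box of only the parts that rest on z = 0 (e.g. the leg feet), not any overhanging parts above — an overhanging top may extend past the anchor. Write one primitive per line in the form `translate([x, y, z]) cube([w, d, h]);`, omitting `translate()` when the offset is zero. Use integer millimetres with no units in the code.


translate([392, 299, 0]) cube([989, 235, 188]);
translate([392, 534, 188]) cube([989, 235, 188]);
translate([392, 769, 376]) cube([989, 235, 188]);
translate([392, 1004, 564]) cube([989, 235, 188]);
translate([392, 1239, 752]) cube([989, 235, 188]);
translate([392, 1474, 940]) cube([989, 235, 188]);
translate([392, 1709, 1128]) cube([989, 235, 188]);
translate([392, 1944, 1316]) cube([989, 235, 188]);
translate([392, 2179, 1504]) cube([989, 235, 188]);


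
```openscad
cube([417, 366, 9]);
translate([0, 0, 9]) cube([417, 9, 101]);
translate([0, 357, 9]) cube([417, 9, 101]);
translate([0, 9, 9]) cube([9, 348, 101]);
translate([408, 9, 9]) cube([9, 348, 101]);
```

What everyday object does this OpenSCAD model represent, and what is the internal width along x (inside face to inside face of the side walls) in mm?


An open box. The internal width is 399 mm.

A 417×366 base slab with four walls standing on it — an open box. The base is 417 mm wide and the walls are 9 mm thick, so the internal width is 417 − 2 × 9 = 399 mm.


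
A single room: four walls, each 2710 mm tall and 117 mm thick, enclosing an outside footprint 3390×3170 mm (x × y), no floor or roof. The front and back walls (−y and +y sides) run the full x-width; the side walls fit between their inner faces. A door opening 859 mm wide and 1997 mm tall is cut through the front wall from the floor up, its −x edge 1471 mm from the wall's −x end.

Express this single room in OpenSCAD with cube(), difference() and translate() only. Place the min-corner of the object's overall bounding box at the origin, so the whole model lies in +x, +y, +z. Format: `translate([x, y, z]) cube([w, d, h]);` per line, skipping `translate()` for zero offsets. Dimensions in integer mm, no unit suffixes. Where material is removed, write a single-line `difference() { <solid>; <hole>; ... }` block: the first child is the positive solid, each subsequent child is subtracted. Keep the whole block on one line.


difference() { cube([3390, 117, 2710]); translate([1471, 0, 0]) cube([859, 117, 1997]); }
translate([0, 3053, 0]) cube([3390, 117, 2710]);
translate([0, 117, 0]) cube([117, 2936, 2710]);
translate([3273, 117, 0]) cube([117, 2936, 2710]);


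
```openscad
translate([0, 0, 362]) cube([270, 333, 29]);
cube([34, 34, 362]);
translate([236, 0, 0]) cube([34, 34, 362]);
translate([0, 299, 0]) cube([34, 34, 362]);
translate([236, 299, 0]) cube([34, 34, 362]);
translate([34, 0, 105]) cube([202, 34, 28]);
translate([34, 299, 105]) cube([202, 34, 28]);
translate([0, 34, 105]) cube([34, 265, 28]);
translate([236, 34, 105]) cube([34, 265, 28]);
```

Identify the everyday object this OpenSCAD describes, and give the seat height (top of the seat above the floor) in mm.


A stool. The seat height is 391 mm.

A 270×333×29 slab at z = 362 on four corner posts — a stool. The seat top is 362 + 29 = 391 mm.


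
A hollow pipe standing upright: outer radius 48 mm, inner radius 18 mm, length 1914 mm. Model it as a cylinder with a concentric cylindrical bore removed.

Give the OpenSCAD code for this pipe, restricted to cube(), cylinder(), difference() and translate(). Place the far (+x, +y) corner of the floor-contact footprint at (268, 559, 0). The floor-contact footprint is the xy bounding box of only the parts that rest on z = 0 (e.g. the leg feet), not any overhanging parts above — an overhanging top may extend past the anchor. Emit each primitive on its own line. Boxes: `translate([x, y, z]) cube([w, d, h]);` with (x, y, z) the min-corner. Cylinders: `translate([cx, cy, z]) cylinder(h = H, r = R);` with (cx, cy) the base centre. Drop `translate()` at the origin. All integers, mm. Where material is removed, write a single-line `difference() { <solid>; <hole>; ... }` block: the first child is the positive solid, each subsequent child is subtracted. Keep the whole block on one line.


difference() { translate([220, 511, 0]) cylinder(h = 1914, r = 48); translate([220, 511, 0]) cylinder(h = 1914, r = 18); }


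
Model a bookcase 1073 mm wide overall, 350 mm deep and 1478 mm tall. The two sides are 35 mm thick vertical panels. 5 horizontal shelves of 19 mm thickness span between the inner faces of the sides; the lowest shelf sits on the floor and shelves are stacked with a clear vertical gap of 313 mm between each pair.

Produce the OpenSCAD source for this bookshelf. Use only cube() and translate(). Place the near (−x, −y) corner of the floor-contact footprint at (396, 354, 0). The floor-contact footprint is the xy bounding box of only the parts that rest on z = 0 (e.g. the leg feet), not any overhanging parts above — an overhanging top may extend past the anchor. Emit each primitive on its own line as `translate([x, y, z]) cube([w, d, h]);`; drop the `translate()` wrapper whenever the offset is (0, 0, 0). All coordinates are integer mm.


translate([396, 354, 0]) cube([35, 350, 1478]);
translate([1434, 354, 0]) cube([35, 350, 1478]);
translate([431, 354, 0]) cube([1003, 350, 19]);
translate([431, 354, 332]) cube([1003, 350, 19]);
translate([431, 354, 664]) cube([1003, 350, 19]);
translate([431, 354, 996]) cube([1003, 350, 19]);
translate([431, 354, 1328]) cube([1003, 350, 19]);


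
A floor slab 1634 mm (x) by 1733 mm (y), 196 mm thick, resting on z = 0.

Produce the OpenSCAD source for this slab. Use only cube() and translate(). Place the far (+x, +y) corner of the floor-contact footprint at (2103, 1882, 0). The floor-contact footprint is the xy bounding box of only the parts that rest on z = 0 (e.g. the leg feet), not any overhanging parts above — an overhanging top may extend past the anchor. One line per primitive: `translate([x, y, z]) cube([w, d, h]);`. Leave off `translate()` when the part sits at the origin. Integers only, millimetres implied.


translate([469, 149, 0]) cube([1634, 1733, 196]);


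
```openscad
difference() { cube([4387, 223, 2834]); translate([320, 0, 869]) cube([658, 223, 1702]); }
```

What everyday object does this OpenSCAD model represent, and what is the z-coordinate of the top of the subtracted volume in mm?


A wall with a window opening. The window head height is 2571 mm.

A wall with a rectangular opening subtracted — a window. Sill at z = 869, opening 1702 mm tall, so the head is at 869 + 1702 = 2571 mm.


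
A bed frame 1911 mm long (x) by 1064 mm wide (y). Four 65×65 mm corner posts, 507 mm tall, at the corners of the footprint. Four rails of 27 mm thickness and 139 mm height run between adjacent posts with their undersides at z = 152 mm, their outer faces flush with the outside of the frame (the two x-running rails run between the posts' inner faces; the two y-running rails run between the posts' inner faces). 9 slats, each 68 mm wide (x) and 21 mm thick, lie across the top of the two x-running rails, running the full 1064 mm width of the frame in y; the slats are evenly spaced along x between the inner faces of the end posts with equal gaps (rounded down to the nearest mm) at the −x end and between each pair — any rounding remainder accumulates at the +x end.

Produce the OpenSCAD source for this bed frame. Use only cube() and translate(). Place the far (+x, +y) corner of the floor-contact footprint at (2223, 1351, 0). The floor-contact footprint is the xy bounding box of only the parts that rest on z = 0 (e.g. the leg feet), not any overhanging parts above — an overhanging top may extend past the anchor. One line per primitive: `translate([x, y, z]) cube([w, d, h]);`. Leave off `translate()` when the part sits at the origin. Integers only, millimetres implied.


translate([312, 287, 0]) cube([65, 65, 507]);
translate([312, 1286, 0]) cube([65, 65, 507]);
translate([2158, 287, 0]) cube([65, 65, 507]);
translate([2158, 1286, 0]) cube([65, 65, 507]);
translate([377, 287, 152]) cube([1781, 27, 139]);
translate([377, 1324, 152]) cube([1781, 27, 139]);
translate([312, 352, 152]) cube([27, 934, 139]);
translate([2196, 352, 152]) cube([27, 934, 139]);
translate([493, 287, 291]) cube([68, 1064, 21]);
translate([677, 287, 291]) cube([68, 1064, 21]);
translate([861, 287, 291]) cube([68, 1064, 21]);
translate([1045, 287, 291]) cube([68, 1064, 21]);
translate([1229, 287, 291]) cube([68, 1064, 21]);
translate([1413, 287, 291]) cube([68, 1064, 21]);
translate([1597, 287, 291]) cube([68, 1064, 21]);
translate([1781, 287, 291]) cube([68, 1064, 21]);
translate([1965, 287, 291]) cube([68, 1064, 21]);


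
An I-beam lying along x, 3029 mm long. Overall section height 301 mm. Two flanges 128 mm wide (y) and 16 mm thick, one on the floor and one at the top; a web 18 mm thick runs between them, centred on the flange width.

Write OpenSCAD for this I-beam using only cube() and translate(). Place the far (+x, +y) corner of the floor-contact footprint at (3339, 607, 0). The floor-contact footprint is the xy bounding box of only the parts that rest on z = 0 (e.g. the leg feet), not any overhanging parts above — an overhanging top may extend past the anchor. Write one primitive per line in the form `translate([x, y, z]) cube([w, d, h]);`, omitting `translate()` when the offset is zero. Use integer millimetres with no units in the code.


translate([310, 479, 0]) cube([3029, 128, 16]);
translate([310, 534, 16]) cube([3029, 18, 269]);
translate([310, 479, 285]) cube([3029, 128, 16]);


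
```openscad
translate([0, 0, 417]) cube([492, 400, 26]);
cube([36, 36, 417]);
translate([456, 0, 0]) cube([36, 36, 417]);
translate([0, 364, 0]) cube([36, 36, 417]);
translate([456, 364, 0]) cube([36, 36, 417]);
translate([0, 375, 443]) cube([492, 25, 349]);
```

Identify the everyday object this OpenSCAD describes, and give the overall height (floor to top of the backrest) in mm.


A chair. The overall height is 792 mm.

A slab on four corner posts with a tall panel at the back — a chair. The seat slab sits at z = 417 with thickness 26, and the 349 mm backrest starts at the seat top, so the overall height is 417 + 26 + 349 = 792 mm.


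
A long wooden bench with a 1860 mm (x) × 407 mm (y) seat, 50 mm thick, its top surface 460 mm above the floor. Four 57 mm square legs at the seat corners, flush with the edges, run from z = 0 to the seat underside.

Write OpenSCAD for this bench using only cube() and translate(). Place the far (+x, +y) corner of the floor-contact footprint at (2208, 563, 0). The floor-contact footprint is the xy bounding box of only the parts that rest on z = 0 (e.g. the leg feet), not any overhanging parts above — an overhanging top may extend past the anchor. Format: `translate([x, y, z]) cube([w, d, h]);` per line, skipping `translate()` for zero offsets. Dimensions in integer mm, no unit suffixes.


translate([348, 156, 410]) cube([1860, 407, 50]);
translate([348, 156, 0]) cube([57, 57, 410]);
translate([348, 506, 0]) cube([57, 57, 410]);
translate([2151, 156, 0]) cube([57, 57, 410]);
translate([2151, 506, 0]) cube([57, 57, 410]);


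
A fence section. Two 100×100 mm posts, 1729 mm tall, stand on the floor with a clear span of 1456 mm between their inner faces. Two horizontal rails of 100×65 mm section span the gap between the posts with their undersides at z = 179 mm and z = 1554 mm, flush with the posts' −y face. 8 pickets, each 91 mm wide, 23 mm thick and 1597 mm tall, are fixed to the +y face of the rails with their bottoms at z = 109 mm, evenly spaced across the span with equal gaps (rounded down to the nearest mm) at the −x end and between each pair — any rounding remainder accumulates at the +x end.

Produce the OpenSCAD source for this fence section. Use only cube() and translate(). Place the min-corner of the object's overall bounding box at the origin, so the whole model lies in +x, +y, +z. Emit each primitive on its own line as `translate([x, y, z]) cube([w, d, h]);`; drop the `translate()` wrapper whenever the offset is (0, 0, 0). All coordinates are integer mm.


cube([100, 100, 1729]);
translate([1556, 0, 0]) cube([100, 100, 1729]);
translate([100, 0, 179]) cube([1456, 100, 65]);
translate([100, 0, 1554]) cube([1456, 100, 65]);
translate([180, 100, 109]) cube([91, 23, 1597]);
translate([351, 100, 109]) cube([91, 23, 1597]);
translate([522, 100, 109]) cube([91, 23, 1597]);
translate([693, 100, 109]) cube([91, 23, 1597]);
translate([864, 100, 109]) cube([91, 23, 1597]);
translate([1035, 100, 109]) cube([91, 23, 1597]);
translate([1206, 100, 109]) cube([91, 23, 1597]);
translate([1377, 100, 109]) cube([91, 23, 1597]);


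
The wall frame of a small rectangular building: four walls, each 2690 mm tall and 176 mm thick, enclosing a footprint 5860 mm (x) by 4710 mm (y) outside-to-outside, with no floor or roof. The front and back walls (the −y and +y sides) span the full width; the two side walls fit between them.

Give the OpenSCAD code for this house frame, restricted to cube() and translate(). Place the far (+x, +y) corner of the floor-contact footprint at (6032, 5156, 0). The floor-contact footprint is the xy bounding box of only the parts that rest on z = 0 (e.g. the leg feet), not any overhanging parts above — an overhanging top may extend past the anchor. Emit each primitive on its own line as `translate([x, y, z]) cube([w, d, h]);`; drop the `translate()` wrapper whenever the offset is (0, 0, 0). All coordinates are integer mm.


translate([172, 446, 0]) cube([5860, 176, 2690]);
translate([172, 4980, 0]) cube([5860, 176, 2690]);
translate([172, 622, 0]) cube([176, 4358, 2690]);
translate([5856, 622, 0]) cube([176, 4358, 2690]);


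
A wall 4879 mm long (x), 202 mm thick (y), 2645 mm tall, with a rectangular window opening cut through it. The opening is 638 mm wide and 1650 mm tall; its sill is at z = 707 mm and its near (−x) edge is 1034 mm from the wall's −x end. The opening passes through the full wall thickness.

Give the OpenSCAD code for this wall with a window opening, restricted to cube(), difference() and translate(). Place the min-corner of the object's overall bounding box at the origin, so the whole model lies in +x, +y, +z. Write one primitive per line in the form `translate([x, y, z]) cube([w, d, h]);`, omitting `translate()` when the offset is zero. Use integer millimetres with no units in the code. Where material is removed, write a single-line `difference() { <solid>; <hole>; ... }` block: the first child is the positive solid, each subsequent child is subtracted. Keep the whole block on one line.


difference() { cube([4879, 202, 2645]); translate([1034, 0, 707]) cube([638, 202, 1650]); }


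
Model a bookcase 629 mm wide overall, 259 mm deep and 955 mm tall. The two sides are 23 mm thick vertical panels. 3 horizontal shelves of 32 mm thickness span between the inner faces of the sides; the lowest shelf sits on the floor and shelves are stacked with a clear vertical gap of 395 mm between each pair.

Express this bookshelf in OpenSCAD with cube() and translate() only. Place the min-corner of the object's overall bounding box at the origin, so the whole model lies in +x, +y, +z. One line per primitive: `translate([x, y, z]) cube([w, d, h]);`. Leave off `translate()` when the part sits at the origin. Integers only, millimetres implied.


cube([23, 259, 955]);
translate([606, 0, 0]) cube([23, 259, 955]);
translate([23, 0, 0]) cube([583, 259, 32]);
translate([23, 0, 427]) cube([583, 259, 32]);
translate([23, 0, 854]) cube([583, 259, 32]);


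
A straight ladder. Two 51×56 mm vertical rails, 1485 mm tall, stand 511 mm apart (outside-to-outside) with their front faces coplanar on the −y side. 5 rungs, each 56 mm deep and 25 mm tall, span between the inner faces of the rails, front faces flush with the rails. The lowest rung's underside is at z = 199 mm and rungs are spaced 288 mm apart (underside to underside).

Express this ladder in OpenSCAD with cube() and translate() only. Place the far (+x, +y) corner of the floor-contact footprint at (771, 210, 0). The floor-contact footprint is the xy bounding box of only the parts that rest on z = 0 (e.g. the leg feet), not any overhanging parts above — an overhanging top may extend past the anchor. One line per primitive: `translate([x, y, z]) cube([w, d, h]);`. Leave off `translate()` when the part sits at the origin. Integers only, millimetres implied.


translate([260, 154, 0]) cube([51, 56, 1485]);
translate([720, 154, 0]) cube([51, 56, 1485]);
translate([311, 154, 199]) cube([409, 56, 25]);
translate([311, 154, 487]) cube([409, 56, 25]);
translate([311, 154, 775]) cube([409, 56, 25]);
translate([311, 154, 1063]) cube([409, 56, 25]);
translate([311, 154, 1351]) cube([409, 56, 25]);


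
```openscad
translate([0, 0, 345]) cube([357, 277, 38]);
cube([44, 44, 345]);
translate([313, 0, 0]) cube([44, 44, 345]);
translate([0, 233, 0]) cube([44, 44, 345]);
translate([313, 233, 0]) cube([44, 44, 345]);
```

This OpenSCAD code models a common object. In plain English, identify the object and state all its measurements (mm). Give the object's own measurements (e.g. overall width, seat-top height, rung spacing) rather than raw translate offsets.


A four-legged stool. The seat is a 357×277×38 mm slab whose top surface is at z = 383 mm; four square legs, each 44×44 mm in cross-section, run from the floor (z = 0) to the underside of the seat, each flush with a corner of the seat.


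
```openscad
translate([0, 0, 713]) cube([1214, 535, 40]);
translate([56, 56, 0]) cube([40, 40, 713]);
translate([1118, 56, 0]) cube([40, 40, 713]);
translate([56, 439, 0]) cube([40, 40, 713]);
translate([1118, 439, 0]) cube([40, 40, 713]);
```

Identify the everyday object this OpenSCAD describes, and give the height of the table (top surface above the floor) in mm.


A table. The table height is 753 mm.

A 1214×535×40 slab sits at z = 713 on four 40 mm square posts — a table. The top surface is at 713 + 40 = 753 mm.


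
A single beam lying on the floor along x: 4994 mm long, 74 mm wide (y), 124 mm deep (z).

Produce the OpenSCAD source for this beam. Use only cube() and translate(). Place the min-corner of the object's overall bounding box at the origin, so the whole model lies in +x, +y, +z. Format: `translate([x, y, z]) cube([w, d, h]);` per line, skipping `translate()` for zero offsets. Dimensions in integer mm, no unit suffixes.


cube([4994, 74, 124]);


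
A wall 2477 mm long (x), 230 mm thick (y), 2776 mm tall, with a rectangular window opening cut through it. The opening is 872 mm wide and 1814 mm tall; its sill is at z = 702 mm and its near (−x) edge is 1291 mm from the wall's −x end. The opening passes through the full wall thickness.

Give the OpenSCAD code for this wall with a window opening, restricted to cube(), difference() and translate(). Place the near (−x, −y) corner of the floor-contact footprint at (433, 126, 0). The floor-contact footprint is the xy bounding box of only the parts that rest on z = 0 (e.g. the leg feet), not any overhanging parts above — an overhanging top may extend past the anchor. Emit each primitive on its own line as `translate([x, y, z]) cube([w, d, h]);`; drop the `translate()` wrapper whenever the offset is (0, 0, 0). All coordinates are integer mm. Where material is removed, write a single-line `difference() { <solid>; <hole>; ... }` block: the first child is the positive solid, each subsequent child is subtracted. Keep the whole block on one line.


difference() { translate([433, 126, 0]) cube([2477, 230, 2776]); translate([1724, 126, 702]) cube([872, 230, 1814]); }


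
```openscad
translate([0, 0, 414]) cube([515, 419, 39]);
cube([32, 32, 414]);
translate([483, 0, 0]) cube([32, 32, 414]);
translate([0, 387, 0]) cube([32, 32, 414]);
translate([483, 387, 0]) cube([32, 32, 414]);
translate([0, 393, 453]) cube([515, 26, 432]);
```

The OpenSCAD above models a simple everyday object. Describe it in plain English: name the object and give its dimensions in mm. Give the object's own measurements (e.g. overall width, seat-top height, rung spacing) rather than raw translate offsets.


A chair. The seat is a 515×419×39 mm slab with its top at z = 453 mm, on four 32×32 mm corner legs (flush with the seat edges, standing on z = 0). A flat backrest 26 mm thick, 432 mm tall, spans the full seat width and rises from the seat top along its +y edge, rear face flush with the rear of the seat.


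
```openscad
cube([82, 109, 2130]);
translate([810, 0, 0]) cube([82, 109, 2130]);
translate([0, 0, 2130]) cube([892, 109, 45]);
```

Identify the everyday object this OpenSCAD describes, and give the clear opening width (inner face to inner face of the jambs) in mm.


A door frame. The clear opening width is 728 mm.

Two 2130 mm tall posts with a header on top — a door frame. The left jamb is 82 mm wide at x = 0; the right jamb starts at x = 810. The clear opening is 810 − 82 = 728 mm.


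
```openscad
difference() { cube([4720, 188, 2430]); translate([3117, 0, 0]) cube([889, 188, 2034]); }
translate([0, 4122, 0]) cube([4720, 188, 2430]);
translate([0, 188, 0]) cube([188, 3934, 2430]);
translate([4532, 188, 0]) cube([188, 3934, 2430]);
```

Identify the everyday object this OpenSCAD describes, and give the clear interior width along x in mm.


A single room. The interior width is 4344 mm.

Four walls enclosing a rectangle with a door in the front wall — a room. Outside width 4720 minus two 188 mm walls gives 4344 mm.


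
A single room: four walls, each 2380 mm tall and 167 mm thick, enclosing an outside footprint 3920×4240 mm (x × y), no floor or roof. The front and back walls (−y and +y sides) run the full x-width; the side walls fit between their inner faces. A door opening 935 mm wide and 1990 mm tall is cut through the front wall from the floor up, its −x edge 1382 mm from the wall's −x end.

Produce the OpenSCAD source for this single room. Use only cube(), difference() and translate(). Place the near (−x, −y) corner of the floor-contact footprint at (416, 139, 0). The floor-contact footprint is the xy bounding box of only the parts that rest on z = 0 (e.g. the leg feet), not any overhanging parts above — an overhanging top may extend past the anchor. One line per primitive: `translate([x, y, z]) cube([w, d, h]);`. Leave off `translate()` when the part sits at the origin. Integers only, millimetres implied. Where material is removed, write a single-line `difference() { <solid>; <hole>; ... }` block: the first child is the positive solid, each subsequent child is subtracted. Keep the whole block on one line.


difference() { translate([416, 139, 0]) cube([3920, 167, 2380]); translate([1798, 139, 0]) cube([935, 167, 1990]); }
translate([416, 4212, 0]) cube([3920, 167, 2380]);
translate([416, 306, 0]) cube([167, 3906, 2380]);
translate([4169, 306, 0]) cube([167, 3906, 2380]);


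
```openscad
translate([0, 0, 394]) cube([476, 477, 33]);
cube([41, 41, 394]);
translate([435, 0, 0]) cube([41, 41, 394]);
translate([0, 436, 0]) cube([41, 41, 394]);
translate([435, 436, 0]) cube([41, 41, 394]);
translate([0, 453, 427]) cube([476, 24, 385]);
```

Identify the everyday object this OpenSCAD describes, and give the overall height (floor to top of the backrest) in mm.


A chair. The overall height is 812 mm.

A slab on four corner posts with a tall panel at the back — a chair. The seat slab sits at z = 394 with thickness 33, and the 385 mm backrest starts at the seat top, so the overall height is 394 + 33 + 385 = 812 mm.


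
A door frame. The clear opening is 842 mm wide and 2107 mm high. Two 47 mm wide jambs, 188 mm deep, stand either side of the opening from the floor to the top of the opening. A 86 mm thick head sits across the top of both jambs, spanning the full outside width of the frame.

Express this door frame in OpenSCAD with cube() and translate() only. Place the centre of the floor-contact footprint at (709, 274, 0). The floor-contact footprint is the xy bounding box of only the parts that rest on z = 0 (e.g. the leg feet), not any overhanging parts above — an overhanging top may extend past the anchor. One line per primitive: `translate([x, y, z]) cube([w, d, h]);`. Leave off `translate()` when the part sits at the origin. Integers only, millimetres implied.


translate([241, 180, 0]) cube([47, 188, 2107]);
translate([1130, 180, 0]) cube([47, 188, 2107]);
translate([241, 180, 2107]) cube([936, 188, 86]);


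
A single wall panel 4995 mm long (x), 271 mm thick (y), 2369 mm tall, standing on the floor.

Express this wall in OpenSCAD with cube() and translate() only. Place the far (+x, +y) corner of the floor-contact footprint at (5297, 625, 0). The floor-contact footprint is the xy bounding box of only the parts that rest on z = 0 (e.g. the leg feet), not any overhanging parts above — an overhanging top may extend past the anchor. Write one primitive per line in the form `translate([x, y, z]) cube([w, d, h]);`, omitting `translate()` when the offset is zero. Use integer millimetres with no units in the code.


translate([302, 354, 0]) cube([4995, 271, 2369]);


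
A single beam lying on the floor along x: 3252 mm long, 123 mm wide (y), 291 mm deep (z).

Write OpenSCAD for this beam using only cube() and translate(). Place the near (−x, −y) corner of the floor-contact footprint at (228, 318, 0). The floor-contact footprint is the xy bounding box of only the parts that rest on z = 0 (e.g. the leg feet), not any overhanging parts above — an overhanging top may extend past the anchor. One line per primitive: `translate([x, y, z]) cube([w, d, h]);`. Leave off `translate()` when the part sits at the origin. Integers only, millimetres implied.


translate([228, 318, 0]) cube([3252, 123, 291]);


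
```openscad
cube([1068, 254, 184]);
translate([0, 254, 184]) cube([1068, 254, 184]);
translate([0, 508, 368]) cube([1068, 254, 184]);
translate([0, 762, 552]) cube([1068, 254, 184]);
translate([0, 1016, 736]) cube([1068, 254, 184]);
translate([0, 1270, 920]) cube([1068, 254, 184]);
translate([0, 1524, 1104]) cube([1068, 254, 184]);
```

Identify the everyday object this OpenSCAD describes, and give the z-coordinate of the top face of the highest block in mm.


A staircase. The total rise is 1288 mm.

7 identical blocks, each offset up and back from the previous — a staircase. Each step is 184 mm tall and there are 7 of them, so the total rise is 7 × 184 = 1288 mm.


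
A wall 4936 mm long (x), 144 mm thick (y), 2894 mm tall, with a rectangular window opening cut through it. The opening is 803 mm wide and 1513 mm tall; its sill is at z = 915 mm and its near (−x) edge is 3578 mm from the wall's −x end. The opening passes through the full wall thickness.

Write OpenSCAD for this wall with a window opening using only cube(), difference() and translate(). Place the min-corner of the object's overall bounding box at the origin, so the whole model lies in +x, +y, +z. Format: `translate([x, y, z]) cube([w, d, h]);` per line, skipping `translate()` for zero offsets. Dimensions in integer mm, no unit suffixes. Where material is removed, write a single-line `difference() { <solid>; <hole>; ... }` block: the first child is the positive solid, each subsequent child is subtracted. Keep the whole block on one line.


difference() { cube([4936, 144, 2894]); translate([3578, 0, 915]) cube([803, 144, 1513]); }


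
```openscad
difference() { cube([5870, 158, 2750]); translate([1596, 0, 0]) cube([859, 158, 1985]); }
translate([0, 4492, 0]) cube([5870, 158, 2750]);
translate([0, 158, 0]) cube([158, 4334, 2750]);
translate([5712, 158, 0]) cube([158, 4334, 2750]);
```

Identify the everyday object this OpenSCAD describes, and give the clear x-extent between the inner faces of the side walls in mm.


A single room. The interior width is 5554 mm.

Four walls enclosing a rectangle with a door in the front wall — a room. Outside width 5870 minus two 158 mm walls gives 5554 mm.


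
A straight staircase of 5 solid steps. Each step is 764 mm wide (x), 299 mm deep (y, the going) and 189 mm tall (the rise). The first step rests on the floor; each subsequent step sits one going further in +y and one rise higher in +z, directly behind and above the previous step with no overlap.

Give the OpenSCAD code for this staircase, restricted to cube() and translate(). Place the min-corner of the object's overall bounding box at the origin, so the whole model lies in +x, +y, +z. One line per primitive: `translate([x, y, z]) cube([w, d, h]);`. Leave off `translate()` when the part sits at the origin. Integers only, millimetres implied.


cube([764, 299, 189]);
translate([0, 299, 189]) cube([764, 299, 189]);
translate([0, 598, 378]) cube([764, 299, 189]);
translate([0, 897, 567]) cube([764, 299, 189]);
translate([0, 1196, 756]) cube([764, 299, 189]);
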